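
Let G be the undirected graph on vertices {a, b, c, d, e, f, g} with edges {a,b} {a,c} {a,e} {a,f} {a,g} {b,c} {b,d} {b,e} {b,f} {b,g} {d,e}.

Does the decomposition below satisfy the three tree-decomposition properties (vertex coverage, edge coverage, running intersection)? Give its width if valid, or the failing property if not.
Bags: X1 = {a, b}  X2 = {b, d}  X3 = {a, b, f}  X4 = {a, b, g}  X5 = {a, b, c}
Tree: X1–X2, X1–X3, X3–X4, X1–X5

A tree decomposition must satisfy three properties: every vertex lies in some bag; for every edge, both endpoints lie together in some bag; and for every vertex, the bags containing it form a connected subtree. Here vertex e appears in no bag, so the decomposition is invalid.

No — vertex e appears in no bag.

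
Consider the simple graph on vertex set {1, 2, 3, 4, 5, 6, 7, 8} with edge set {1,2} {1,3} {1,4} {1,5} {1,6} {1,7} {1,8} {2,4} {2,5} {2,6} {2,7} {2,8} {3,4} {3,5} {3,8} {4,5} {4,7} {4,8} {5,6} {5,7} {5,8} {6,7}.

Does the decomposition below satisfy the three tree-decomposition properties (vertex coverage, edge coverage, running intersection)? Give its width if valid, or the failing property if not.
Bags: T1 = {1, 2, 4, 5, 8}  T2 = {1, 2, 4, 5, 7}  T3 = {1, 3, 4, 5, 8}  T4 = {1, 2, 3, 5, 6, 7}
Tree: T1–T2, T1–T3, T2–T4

A tree decomposition must satisfy three properties: every vertex lies in some bag; for every edge, both endpoints lie together in some bag; and for every vertex, the bags containing it form a connected subtree. Here bags containing vertex 3 are not connected in the tree, so the decomposition is invalid.

No — bags containing vertex 3 are not connected in the tree.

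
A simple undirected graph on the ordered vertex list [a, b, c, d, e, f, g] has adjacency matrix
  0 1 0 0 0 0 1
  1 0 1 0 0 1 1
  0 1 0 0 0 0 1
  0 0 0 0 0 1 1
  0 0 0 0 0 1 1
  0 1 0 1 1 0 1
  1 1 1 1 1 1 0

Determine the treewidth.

2

A width-2 tree decomposition is:
Bags: B1 = {a, b, g}  B2 = {b, f, g}  B3 = {b, c, g}  B4 = {d, f, g}  B5 = {e, f, g}
Tree: B1–B2, B2–B3, B2–B4, B2–B5
The largest bag has 3 vertices, giving width 2; this decomposition certifies tw(G) ≤ 2. For the lower bound, the 3 vertices {a, b, g} are pairwise adjacent, and any tree decomposition puts a clique entirely inside one bag — forcing width ≥ 2. Combining the bounds, tw(G) = 2.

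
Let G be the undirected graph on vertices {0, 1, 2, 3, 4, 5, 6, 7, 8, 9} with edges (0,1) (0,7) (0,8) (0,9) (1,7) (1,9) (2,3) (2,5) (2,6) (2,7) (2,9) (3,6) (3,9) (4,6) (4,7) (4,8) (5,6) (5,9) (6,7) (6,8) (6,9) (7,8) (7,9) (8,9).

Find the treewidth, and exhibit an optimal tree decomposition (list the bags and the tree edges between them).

Treewidth 3.
One optimal decomposition is:
Bags: B1 = {6, 7, 8, 9}  B2 = {0, 7, 8, 9}  B3 = {2, 6, 7, 9}  B4 = {0, 1, 7, 9}  B5 = {2, 3, 6, 9}  B6 = {4, 6, 7, 8}  B7 = {2, 5, 6, 9}
Tree: B1–B2, B1–B3, B2–B4, B3–B5, B1–B6, B3–B7

Every bag has size at most 4, so the width is 4 − 1 = 3 and tw(G) ≤ 3. Conversely, {0, 7, 8, 9} is a clique of size 4, and the vertices of any clique must share a bag in every tree decomposition; so some bag has ≥ 4 vertices and tw(G) ≥ 3. Hence tw(G) = 3 exactly.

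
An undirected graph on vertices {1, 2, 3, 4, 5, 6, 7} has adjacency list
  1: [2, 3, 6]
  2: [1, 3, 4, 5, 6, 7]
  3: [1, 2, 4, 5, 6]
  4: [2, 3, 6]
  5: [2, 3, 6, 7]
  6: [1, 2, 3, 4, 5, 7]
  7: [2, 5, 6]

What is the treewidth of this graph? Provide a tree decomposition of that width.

The largest bag has 4 vertices, giving width 3; this decomposition certifies tw(G) ≤ 3. On the other hand G contains the 4-clique {1, 2, 3, 6}. A clique must lie in a single bag of any decomposition, so no decomposition can have width below 3. Combining the bounds, tw(G) = 3.

Treewidth 3.
One such decomposition:
Bags: B1 = {1, 2, 3, 6}  B2 = {2, 3, 4, 6}  B3 = {2, 3, 5, 6}  B4 = {2, 5, 6, 7}
Tree: B1–B2, B1–B3, B3–B4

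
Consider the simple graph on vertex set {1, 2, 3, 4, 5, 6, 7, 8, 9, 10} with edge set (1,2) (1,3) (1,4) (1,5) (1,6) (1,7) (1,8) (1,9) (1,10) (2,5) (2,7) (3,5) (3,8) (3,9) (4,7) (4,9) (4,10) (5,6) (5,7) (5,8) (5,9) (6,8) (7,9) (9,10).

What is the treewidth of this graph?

3

A width-3 tree decomposition is:
Bags: B1 = {1, 4, 7, 9}  B2 = {1, 4, 9, 10}  B3 = {1, 5, 7, 9}  B4 = {1, 3, 5, 9}  B5 = {1, 2, 5, 7}  B6 = {1, 3, 5, 8}  B7 = {1, 5, 6, 8}
Tree: B1–B2, B1–B3, B3–B4, B3–B5, B4–B6, B6–B7
Each bag holds 4 vertices, so the decomposition has width 3, which upper-bounds the treewidth. On the other hand G contains the 4-clique {1, 4, 9, 10}. A clique must lie in a single bag of any decomposition, so no decomposition can have width below 3. Therefore the treewidth is 3.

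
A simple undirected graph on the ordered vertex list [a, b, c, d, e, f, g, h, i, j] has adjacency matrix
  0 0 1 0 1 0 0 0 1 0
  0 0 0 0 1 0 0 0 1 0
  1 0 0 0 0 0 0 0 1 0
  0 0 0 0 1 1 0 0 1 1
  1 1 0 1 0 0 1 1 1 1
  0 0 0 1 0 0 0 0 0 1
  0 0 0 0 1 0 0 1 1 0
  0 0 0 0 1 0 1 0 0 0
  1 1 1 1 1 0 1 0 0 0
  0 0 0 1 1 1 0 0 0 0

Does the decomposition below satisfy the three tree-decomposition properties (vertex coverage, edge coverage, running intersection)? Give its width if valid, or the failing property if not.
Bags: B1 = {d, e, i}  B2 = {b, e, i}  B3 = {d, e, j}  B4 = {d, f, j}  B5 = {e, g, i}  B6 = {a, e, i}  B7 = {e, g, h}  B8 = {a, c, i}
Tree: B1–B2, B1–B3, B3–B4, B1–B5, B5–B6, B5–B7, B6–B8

Yes; width 2.

Every vertex of G appears in some bag (union = {a, b, c, d, e, f, g, h, i, j}); every edge is covered by a bag; and for each vertex v the set of bags containing v is connected in the bag tree. The decomposition is therefore valid. The largest bag has 3 vertices, so the width is 2.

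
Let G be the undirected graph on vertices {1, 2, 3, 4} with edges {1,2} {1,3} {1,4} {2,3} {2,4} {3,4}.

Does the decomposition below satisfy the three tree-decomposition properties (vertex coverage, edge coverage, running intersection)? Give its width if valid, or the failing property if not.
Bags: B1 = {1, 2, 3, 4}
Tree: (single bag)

Yes; width 3.

Vertex coverage: the bags together contain {1, 2, 3, 4}, the full vertex set. Edge coverage: each edge of G has both endpoints in at least one bag. Running intersection: for every vertex, the bags containing it form a connected subtree. All three properties hold, so this is a valid tree decomposition of width max|bag| − 1 = 3, and hence tw(G) ≤ 3.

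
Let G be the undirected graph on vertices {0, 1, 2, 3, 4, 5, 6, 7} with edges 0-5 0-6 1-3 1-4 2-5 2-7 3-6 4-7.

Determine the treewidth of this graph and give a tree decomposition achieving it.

Each bag holds 3 vertices, so the decomposition has width 2, which upper-bounds the treewidth. The edges 5–2–7–4–1–3–6–0–5 form a cycle, so G is not a tree and its treewidth is at least 2. The upper and lower bounds meet at 2, so that is the treewidth.

Treewidth 2.
One such decomposition:
Bags: B1 = {2, 5, 7}  B2 = {4, 5, 7}  B3 = {1, 4, 5}  B4 = {1, 3, 5}  B5 = {3, 5, 6}  B6 = {0, 5, 6}
Tree: B1–B2, B2–B3, B3–B4, B4–B5, B5–B6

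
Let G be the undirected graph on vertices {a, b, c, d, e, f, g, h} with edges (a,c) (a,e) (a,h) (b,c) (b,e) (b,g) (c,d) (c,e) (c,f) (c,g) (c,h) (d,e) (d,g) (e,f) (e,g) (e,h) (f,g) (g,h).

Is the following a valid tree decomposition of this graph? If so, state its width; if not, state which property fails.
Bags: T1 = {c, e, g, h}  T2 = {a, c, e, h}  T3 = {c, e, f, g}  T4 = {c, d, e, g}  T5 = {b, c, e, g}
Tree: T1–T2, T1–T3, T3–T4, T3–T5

Vertex coverage: the bags together contain {a, b, c, d, e, f, g, h}, the full vertex set. Edge coverage: each edge of G has both endpoints in at least one bag. Running intersection: for every vertex, the bags containing it form a connected subtree. All three properties hold, so this is a valid tree decomposition of width max|bag| − 1 = 3, and hence tw(G) ≤ 3.

Yes; width 3.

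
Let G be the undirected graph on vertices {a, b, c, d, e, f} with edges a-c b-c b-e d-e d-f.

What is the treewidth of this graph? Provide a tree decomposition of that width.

Each bag holds 2 vertices, so the decomposition has width 1, which upper-bounds the treewidth. G has an edge, so its treewidth is at least 1. Combining the bounds, tw(G) = 1.

Treewidth 1.
One such decomposition:
Bags: B1 = {a, c}  B2 = {b, c}  B3 = {b, e}  B4 = {d, e}  B5 = {d, f}
Tree: B1–B2, B2–B3, B3–B4, B4–B5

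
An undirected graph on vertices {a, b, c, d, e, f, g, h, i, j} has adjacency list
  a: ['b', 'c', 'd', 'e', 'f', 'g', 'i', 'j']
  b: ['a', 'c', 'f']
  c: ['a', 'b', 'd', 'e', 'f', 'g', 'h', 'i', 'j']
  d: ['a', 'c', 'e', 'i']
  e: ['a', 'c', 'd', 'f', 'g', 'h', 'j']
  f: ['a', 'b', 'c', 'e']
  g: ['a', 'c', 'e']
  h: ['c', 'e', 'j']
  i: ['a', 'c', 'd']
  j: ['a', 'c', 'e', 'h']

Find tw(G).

3

A width-3 tree decomposition is:
Bags: B1 = {a, b, c, f}  B2 = {a, c, e, f}  B3 = {a, c, d, e}  B4 = {a, c, d, i}  B5 = {a, c, e, j}  B6 = {c, e, h, j}  B7 = {a, c, e, g}
Tree: B1–B2, B2–B3, B3–B4, B2–B5, B5–B6, B3–B7
Each bag holds 4 vertices, so the decomposition has width 3, which upper-bounds the treewidth. On the other hand G contains the 4-clique {c, e, h, j}. A clique must lie in a single bag of any decomposition, so no decomposition can have width below 3. Therefore the treewidth is 3.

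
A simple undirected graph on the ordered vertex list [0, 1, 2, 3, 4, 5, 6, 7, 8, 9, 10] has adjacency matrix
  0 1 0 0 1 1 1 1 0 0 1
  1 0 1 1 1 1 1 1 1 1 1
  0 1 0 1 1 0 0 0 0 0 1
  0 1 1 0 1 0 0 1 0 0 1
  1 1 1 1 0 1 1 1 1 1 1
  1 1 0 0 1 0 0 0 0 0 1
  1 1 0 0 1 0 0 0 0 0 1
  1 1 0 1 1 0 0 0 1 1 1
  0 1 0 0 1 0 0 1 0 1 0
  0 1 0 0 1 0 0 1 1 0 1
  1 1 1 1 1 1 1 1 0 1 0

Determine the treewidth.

A width-4 tree decomposition is:
Bags: B1 = {1, 3, 4, 7, 10}  B2 = {1, 4, 7, 9, 10}  B3 = {0, 1, 4, 7, 10}  B4 = {1, 4, 7, 8, 9}  B5 = {0, 1, 4, 5, 10}  B6 = {1, 2, 3, 4, 10}  B7 = {0, 1, 4, 6, 10}
Tree: B1–B2, B1–B3, B2–B4, B3–B5, B1–B6, B5–B7
The largest bag has 5 vertices, giving width 4; this decomposition certifies tw(G) ≤ 4. On the other hand G contains the 5-clique {1, 4, 7, 8, 9}. A clique must lie in a single bag of any decomposition, so no decomposition can have width below 4. The upper and lower bounds meet at 4, so that is the treewidth.

4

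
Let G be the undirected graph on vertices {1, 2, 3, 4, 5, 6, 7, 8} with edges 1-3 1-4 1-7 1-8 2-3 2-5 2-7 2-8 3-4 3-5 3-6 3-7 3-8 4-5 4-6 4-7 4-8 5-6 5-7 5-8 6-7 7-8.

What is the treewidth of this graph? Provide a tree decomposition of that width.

Treewidth 4.
One optimal decomposition is:
Bags: B1 = {3, 4, 5, 7, 8}  B2 = {2, 3, 5, 7, 8}  B3 = {3, 4, 5, 6, 7}  B4 = {1, 3, 4, 7, 8}
Tree: B1–B2, B1–B3, B1–B4

The largest bag has 5 vertices, giving width 4; this decomposition certifies tw(G) ≤ 4. Conversely, {2, 3, 5, 7, 8} is a clique of size 5, and the vertices of any clique must share a bag in every tree decomposition; so some bag has ≥ 5 vertices and tw(G) ≥ 4. Hence tw(G) = 4 exactly.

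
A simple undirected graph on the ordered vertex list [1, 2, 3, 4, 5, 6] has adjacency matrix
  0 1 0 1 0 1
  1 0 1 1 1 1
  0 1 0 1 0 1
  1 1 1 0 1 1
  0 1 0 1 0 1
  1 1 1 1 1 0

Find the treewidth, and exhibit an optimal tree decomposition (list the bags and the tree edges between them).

Treewidth 3.
Bags: B1 = {1, 2, 4, 6}  B2 = {2, 4, 5, 6}  B3 = {2, 3, 4, 6}
Tree: B1–B2, B2–B3

Each bag holds 4 vertices, so the decomposition has width 3, which upper-bounds the treewidth. On the other hand G contains the 4-clique {1, 2, 4, 6}. A clique must lie in a single bag of any decomposition, so no decomposition can have width below 3. Therefore the treewidth is 3.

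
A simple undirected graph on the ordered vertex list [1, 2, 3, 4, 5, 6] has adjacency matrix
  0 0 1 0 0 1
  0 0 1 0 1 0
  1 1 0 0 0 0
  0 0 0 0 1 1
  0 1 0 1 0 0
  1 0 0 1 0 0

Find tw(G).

A width-2 tree decomposition is:
Bags: B1 = {2, 4, 5}  B2 = {2, 4, 6}  B3 = {1, 2, 6}  B4 = {1, 2, 3}
Tree: B1–B2, B2–B3, B3–B4
The largest bag has 3 vertices, giving width 2; this decomposition certifies tw(G) ≤ 2. The edges 2–5–4–6–1–3–2 form a cycle, so G is not a tree and its treewidth is at least 2. Hence tw(G) = 2 exactly.

2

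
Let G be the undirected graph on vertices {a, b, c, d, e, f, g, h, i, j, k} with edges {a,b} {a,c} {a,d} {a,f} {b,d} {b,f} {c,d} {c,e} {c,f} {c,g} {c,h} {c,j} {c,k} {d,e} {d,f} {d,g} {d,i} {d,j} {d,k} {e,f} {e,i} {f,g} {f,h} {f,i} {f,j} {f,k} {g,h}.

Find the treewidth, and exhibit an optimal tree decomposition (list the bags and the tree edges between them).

The largest bag has 4 vertices, giving width 3; this decomposition certifies tw(G) ≤ 3. Conversely, {c, d, f, g} is a clique of size 4, and the vertices of any clique must share a bag in every tree decomposition; so some bag has ≥ 4 vertices and tw(G) ≥ 3. Hence tw(G) = 3 exactly.

Treewidth 3.
One such decomposition:
Bags: B1 = {c, d, f, g}  B2 = {a, c, d, f}  B3 = {c, d, e, f}  B4 = {a, b, d, f}  B5 = {d, e, f, i}  B6 = {c, f, g, h}  B7 = {c, d, f, j}  B8 = {c, d, f, k}
Tree: B1–B2, B1–B3, B2–B4, B3–B5, B1–B6, B2–B7, B2–B8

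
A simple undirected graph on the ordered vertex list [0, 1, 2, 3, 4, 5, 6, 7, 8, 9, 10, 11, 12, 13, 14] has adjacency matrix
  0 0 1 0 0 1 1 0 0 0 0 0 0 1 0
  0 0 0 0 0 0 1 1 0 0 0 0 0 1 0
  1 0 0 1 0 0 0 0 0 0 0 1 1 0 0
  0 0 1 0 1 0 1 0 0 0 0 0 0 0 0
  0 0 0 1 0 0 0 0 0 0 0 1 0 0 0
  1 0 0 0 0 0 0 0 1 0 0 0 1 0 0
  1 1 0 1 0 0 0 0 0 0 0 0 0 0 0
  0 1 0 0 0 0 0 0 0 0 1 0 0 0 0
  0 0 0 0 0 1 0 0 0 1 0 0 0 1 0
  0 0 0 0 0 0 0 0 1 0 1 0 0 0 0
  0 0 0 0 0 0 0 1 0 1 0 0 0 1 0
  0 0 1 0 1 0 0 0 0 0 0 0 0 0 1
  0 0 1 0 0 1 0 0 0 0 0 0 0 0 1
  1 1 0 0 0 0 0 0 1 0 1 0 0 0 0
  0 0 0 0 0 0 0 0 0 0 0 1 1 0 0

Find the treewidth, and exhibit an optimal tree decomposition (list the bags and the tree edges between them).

Treewidth 3.
One such decomposition:
Bags: B1 = {3, 4, 11, 14}  B2 = {2, 3, 11, 14}  B3 = {2, 3, 12, 14}  B4 = {2, 3, 6, 12}  B5 = {0, 2, 6, 12}  B6 = {0, 5, 6, 12}  B7 = {0, 1, 5, 6}  B8 = {0, 1, 5, 13}  B9 = {1, 5, 8, 13}  B10 = {1, 7, 8, 13}  B11 = {7, 8, 10, 13}  B12 = {7, 8, 9, 10}
Tree: B1–B2, B2–B3, B3–B4, B4–B5, B5–B6, B6–B7, B7–B8, B8–B9, B9–B10, B10–B11, B11–B12

The largest bag has 4 vertices, giving width 3; this decomposition certifies tw(G) ≤ 3. For the lower bound: the 4 vertex sets {4,11,14}, {3}, {2}, {0,5,6,12} are disjoint, each induces a connected subgraph, and every pair is joined by at least one edge of G. Contracting each set to a single vertex therefore yields K_{4} as a minor, and since treewidth is minor-monotone, tw(G) ≥ tw(K_{4}) = 3. Therefore the treewidth is 3.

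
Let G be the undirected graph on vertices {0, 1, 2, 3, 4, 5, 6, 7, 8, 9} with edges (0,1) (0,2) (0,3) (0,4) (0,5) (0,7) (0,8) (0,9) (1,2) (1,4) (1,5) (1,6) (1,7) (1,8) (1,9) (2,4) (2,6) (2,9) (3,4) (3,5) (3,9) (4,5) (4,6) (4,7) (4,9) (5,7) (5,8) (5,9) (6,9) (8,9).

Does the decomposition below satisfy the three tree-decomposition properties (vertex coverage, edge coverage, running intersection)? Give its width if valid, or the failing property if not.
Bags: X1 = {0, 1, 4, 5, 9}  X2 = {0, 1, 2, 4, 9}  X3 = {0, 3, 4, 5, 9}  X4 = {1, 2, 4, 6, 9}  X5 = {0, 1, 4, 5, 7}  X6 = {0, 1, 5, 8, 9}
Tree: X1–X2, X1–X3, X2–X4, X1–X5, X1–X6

Yes; width 4.

Checking the three conditions: (i) the bags cover all of {0, 1, 2, 3, 4, 5, 6, 7, 8, 9}; (ii) for each edge, some bag contains both endpoints; (iii) the bags containing any fixed vertex form a subtree. All hold, so the decomposition is valid with width 5 − 1 = 4.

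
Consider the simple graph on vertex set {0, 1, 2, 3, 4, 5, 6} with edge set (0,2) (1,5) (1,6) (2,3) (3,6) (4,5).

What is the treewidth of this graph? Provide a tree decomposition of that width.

Treewidth 1.
Bags: B1 = {4, 5}  B2 = {1, 5}  B3 = {1, 6}  B4 = {3, 6}  B5 = {2, 3}  B6 = {0, 2}
Tree: B1–B2, B2–B3, B3–B4, B4–B5, B5–B6

The largest bag has 2 vertices, giving width 1; this decomposition certifies tw(G) ≤ 1. G has an edge, so its treewidth is at least 1. Therefore the treewidth is 1.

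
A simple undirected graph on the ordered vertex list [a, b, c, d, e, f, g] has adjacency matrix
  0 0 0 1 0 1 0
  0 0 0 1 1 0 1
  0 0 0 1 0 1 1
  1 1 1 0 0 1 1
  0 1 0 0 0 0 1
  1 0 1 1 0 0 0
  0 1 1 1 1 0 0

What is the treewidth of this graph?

A width-2 tree decomposition is:
Bags: B1 = {a, d, f}  B2 = {c, d, f}  B3 = {c, d, g}  B4 = {b, d, g}  B5 = {b, e, g}
Tree: B1–B2, B2–B3, B3–B4, B4–B5
Each bag holds 3 vertices, so the decomposition has width 2, which upper-bounds the treewidth. Conversely, {c, d, g} is a clique of size 3, and the vertices of any clique must share a bag in every tree decomposition; so some bag has ≥ 3 vertices and tw(G) ≥ 2. Hence tw(G) = 2 exactly.

2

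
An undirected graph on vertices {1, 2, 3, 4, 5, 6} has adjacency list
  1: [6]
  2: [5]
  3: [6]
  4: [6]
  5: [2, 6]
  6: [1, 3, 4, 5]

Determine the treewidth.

A width-1 tree decomposition is:
Bags: B1 = {5, 6}  B2 = {3, 6}  B3 = {2, 5}  B4 = {1, 6}  B5 = {4, 6}
Tree: B1–B2, B1–B3, B2–B4, B4–B5
Each bag holds 2 vertices, so the decomposition has width 1, which upper-bounds the treewidth. Any graph with an edge has treewidth ≥ 1, and G has the edge 5–6. The upper and lower bounds meet at 1, so that is the treewidth.

1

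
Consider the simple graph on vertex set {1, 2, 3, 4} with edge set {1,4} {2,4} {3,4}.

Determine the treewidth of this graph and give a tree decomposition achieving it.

Treewidth 1.
One optimal decomposition is:
Bags: B1 = {1, 4}  B2 = {2, 4}  B3 = {3, 4}
Tree: B1–B2, B1–B3

Each bag holds 2 vertices, so the decomposition has width 1, which upper-bounds the treewidth. Any graph with an edge has treewidth ≥ 1, and G has the edge 1–4. Combining the bounds, tw(G) = 1.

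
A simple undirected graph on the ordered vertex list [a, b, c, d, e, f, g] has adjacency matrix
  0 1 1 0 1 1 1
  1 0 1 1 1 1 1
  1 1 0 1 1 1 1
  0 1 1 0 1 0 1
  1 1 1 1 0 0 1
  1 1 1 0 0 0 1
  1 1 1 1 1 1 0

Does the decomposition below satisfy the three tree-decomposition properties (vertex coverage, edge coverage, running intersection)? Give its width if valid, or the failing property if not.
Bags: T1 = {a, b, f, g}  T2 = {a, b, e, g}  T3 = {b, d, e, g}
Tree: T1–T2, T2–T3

No — vertex c appears in no bag.

A tree decomposition must satisfy three properties: every vertex lies in some bag; for every edge, both endpoints lie together in some bag; and for every vertex, the bags containing it form a connected subtree. Here vertex c appears in no bag, so the decomposition is invalid.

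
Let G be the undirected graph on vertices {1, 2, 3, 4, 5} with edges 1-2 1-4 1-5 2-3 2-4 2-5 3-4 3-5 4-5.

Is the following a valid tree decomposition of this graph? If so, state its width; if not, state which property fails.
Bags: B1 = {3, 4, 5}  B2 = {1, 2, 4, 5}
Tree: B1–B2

No — edge (2,3) lies in no bag.

A tree decomposition must satisfy three properties: every vertex lies in some bag; for every edge, both endpoints lie together in some bag; and for every vertex, the bags containing it form a connected subtree. Here edge (2,3) lies in no bag, so the decomposition is invalid.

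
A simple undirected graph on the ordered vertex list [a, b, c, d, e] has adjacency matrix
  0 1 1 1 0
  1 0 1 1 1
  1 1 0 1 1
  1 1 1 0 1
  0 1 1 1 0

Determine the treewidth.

3

A width-3 tree decomposition is:
Bags: B1 = {a, b, c, d}  B2 = {b, c, d, e}
Tree: B1–B2
Each bag holds 4 vertices, so the decomposition has width 3, which upper-bounds the treewidth. Conversely, {b, c, d, e} is a clique of size 4, and the vertices of any clique must share a bag in every tree decomposition; so some bag has ≥ 4 vertices and tw(G) ≥ 3. Hence tw(G) = 3 exactly.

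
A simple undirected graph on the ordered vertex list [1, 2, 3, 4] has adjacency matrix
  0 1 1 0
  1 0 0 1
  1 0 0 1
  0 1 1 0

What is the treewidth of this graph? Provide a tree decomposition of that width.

Treewidth 2.
Bags: B1 = {1, 2, 3}  B2 = {2, 3, 4}
Tree: B1–B2

Every bag has size at most 3, so the width is 3 − 1 = 2 and tw(G) ≤ 2. For the lower bound, G contains the cycle 2–1–3–4–2, so G is not a forest; only forests have treewidth ≤ 1, hence tw(G) ≥ 2. Hence tw(G) = 2 exactly.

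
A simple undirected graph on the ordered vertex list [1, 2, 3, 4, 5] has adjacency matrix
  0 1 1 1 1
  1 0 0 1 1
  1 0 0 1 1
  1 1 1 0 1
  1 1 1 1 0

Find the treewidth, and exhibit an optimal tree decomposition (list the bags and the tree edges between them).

Treewidth 3.
One optimal decomposition is:
Bags: B1 = {1, 3, 4, 5}  B2 = {1, 2, 4, 5}
Tree: B1–B2

The largest bag has 4 vertices, giving width 3; this decomposition certifies tw(G) ≤ 3. Conversely, {1, 2, 4, 5} is a clique of size 4, and the vertices of any clique must share a bag in every tree decomposition; so some bag has ≥ 4 vertices and tw(G) ≥ 3. Therefore the treewidth is 3.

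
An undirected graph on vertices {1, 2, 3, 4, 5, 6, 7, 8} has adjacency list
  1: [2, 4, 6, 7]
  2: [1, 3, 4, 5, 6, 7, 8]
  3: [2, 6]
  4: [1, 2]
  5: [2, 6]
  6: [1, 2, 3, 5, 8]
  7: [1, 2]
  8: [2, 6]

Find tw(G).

2

A width-2 tree decomposition is:
Bags: B1 = {2, 5, 6}  B2 = {2, 3, 6}  B3 = {1, 2, 6}  B4 = {1, 2, 7}  B5 = {1, 2, 4}  B6 = {2, 6, 8}
Tree: B1–B2, B1–B3, B3–B4, B3–B5, B1–B6
Each bag holds 3 vertices, so the decomposition has width 2, which upper-bounds the treewidth. Conversely, {1, 2, 4} is a clique of size 3, and the vertices of any clique must share a bag in every tree decomposition; so some bag has ≥ 3 vertices and tw(G) ≥ 2. Hence tw(G) = 2 exactly.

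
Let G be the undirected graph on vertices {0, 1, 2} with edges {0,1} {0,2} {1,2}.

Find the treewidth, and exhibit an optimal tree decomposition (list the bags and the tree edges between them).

Treewidth 2.
One such decomposition:
Bags: B1 = {0, 1, 2}
Tree: (single bag)

A single bag containing all 3 vertices is trivially a valid decomposition of width 2. On the other hand G contains the 3-clique {0, 1, 2}. A clique must lie in a single bag of any decomposition, so no decomposition can have width below 2. The upper and lower bounds meet at 2, so that is the treewidth.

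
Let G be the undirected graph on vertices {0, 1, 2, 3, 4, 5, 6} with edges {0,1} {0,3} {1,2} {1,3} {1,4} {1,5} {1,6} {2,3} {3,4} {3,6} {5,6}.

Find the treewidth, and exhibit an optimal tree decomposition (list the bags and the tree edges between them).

Each bag holds 3 vertices, so the decomposition has width 2, which upper-bounds the treewidth. On the other hand G contains the 3-clique {0, 1, 3}. A clique must lie in a single bag of any decomposition, so no decomposition can have width below 2. Combining the bounds, tw(G) = 2.

Treewidth 2.
Bags: B1 = {1, 2, 3}  B2 = {0, 1, 3}  B3 = {1, 3, 4}  B4 = {1, 3, 6}  B5 = {1, 5, 6}
Tree: B1–B2, B2–B3, B3–B4, B4–B5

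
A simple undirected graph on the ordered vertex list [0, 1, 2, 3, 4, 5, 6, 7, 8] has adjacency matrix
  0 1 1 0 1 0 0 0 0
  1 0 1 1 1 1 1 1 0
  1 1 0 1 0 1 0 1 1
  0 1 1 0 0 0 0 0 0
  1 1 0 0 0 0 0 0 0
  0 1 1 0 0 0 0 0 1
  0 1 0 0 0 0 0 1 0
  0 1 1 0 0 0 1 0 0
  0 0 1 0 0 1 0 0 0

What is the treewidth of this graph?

A width-2 tree decomposition is:
Bags: B1 = {1, 2, 7}  B2 = {1, 2, 3}  B3 = {1, 2, 5}  B4 = {2, 5, 8}  B5 = {0, 1, 2}  B6 = {0, 1, 4}  B7 = {1, 6, 7}
Tree: B1–B2, B1–B3, B3–B4, B2–B5, B5–B6, B1–B7
Each bag holds 3 vertices, so the decomposition has width 2, which upper-bounds the treewidth. On the other hand G contains the 3-clique {2, 5, 8}. A clique must lie in a single bag of any decomposition, so no decomposition can have width below 2. Combining the bounds, tw(G) = 2.

2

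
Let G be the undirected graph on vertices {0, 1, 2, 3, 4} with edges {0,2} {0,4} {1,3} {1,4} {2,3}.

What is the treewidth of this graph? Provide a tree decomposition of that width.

Treewidth 2.
One such decomposition:
Bags: B1 = {1, 2, 3}  B2 = {0, 1, 2}  B3 = {0, 1, 4}
Tree: B1–B2, B2–B3

The largest bag has 3 vertices, giving width 2; this decomposition certifies tw(G) ≤ 2. The edges 1–3–2–0–4–1 form a cycle, so G is not a tree and its treewidth is at least 2. Combining the bounds, tw(G) = 2.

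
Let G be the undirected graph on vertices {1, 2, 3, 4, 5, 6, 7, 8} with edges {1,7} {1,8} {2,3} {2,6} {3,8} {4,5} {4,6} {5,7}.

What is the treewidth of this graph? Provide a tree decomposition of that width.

Treewidth 2.
One optimal decomposition is:
Bags: B1 = {2, 3, 8}  B2 = {1, 2, 8}  B3 = {1, 2, 7}  B4 = {2, 5, 7}  B5 = {2, 4, 5}  B6 = {2, 4, 6}
Tree: B1–B2, B2–B3, B3–B4, B4–B5, B5–B6

Each bag holds 3 vertices, so the decomposition has width 2, which upper-bounds the treewidth. For the lower bound, G contains the cycle 2–3–8–1–7–5–4–6–2, so G is not a forest; only forests have treewidth ≤ 1, hence tw(G) ≥ 2. The upper and lower bounds meet at 2, so that is the treewidth.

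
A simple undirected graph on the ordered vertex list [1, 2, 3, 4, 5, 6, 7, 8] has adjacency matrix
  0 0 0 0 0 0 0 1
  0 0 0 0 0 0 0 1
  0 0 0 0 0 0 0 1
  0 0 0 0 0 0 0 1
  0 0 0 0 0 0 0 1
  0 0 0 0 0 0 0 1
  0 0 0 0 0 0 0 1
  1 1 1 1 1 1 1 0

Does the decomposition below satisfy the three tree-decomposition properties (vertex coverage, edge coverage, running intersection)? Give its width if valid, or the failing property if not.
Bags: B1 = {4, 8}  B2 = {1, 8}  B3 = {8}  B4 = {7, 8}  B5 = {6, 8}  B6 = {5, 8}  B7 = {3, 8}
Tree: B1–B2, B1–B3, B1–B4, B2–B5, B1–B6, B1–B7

No — vertex 2 appears in no bag.

A tree decomposition must satisfy three properties: every vertex lies in some bag; for every edge, both endpoints lie together in some bag; and for every vertex, the bags containing it form a connected subtree. Here vertex 2 appears in no bag, so the decomposition is invalid.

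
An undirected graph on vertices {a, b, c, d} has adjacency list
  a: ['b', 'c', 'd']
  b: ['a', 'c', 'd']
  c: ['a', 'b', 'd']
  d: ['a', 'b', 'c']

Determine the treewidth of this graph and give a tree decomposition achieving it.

A single bag containing all 4 vertices is trivially a valid decomposition of width 3. For the lower bound, the 4 vertices {a, b, c, d} are pairwise adjacent, and any tree decomposition puts a clique entirely inside one bag — forcing width ≥ 3. Hence tw(G) = 3 exactly.

Treewidth 3.
One optimal decomposition is:
Bags: B1 = {a, b, c, d}
Tree: (single bag)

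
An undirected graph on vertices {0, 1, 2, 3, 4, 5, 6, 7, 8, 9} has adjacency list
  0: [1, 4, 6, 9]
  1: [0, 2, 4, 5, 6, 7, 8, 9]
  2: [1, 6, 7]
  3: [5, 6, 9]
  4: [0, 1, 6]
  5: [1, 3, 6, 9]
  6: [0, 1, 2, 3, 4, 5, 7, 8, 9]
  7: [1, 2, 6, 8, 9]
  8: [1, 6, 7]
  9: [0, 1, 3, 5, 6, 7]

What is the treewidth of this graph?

3

A width-3 tree decomposition is:
Bags: B1 = {1, 6, 7, 9}  B2 = {1, 2, 6, 7}  B3 = {0, 1, 6, 9}  B4 = {1, 5, 6, 9}  B5 = {3, 5, 6, 9}  B6 = {1, 6, 7, 8}  B7 = {0, 1, 4, 6}
Tree: B1–B2, B1–B3, B3–B4, B4–B5, B1–B6, B3–B7
Every bag has size at most 4, so the width is 4 − 1 = 3 and tw(G) ≤ 3. On the other hand G contains the 4-clique {0, 1, 6, 9}. A clique must lie in a single bag of any decomposition, so no decomposition can have width below 3. Combining the bounds, tw(G) = 3.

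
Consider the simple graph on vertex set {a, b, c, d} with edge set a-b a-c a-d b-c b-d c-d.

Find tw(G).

A width-3 tree decomposition is:
Bags: B1 = {a, b, c, d}
Tree: (single bag)
A single bag containing all 4 vertices is trivially a valid decomposition of width 3. On the other hand G contains the 4-clique {a, b, c, d}. A clique must lie in a single bag of any decomposition, so no decomposition can have width below 3. The upper and lower bounds meet at 3, so that is the treewidth.

3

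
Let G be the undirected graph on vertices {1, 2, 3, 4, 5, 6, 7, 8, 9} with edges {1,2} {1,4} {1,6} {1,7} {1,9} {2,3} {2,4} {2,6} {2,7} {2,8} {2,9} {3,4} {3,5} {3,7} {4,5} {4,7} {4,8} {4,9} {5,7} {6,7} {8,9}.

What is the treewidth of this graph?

A width-3 tree decomposition is:
Bags: B1 = {1, 2, 4, 9}  B2 = {1, 2, 4, 7}  B3 = {2, 3, 4, 7}  B4 = {1, 2, 6, 7}  B5 = {3, 4, 5, 7}  B6 = {2, 4, 8, 9}
Tree: B1–B2, B2–B3, B2–B4, B3–B5, B1–B6
Every bag has size at most 4, so the width is 4 − 1 = 3 and tw(G) ≤ 3. For the lower bound, the 4 vertices {2, 4, 8, 9} are pairwise adjacent, and any tree decomposition puts a clique entirely inside one bag — forcing width ≥ 3. Hence tw(G) = 3 exactly.

3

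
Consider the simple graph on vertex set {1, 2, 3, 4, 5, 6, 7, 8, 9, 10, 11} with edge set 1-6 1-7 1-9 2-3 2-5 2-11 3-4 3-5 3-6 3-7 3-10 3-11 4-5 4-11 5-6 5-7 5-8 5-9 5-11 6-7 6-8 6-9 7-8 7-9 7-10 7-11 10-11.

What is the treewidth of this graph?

3

A width-3 tree decomposition is:
Bags: B1 = {3, 5, 7, 11}  B2 = {3, 5, 6, 7}  B3 = {5, 6, 7, 9}  B4 = {2, 3, 5, 11}  B5 = {3, 4, 5, 11}  B6 = {5, 6, 7, 8}  B7 = {1, 6, 7, 9}  B8 = {3, 7, 10, 11}
Tree: B1–B2, B2–B3, B1–B4, B4–B5, B2–B6, B3–B7, B1–B8
Each bag holds 4 vertices, so the decomposition has width 3, which upper-bounds the treewidth. Conversely, {1, 6, 7, 9} is a clique of size 4, and the vertices of any clique must share a bag in every tree decomposition; so some bag has ≥ 4 vertices and tw(G) ≥ 3. Therefore the treewidth is 3.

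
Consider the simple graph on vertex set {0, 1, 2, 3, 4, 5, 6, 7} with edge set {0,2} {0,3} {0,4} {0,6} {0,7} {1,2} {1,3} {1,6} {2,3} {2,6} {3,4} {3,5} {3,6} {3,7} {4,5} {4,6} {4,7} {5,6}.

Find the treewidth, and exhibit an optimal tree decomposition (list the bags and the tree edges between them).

Every bag has size at most 4, so the width is 4 − 1 = 3 and tw(G) ≤ 3. On the other hand G contains the 4-clique {0, 2, 3, 6}. A clique must lie in a single bag of any decomposition, so no decomposition can have width below 3. Combining the bounds, tw(G) = 3.

Treewidth 3.
Bags: B1 = {1, 2, 3, 6}  B2 = {0, 2, 3, 6}  B3 = {0, 3, 4, 6}  B4 = {3, 4, 5, 6}  B5 = {0, 3, 4, 7}
Tree: B1–B2, B2–B3, B3–B4, B3–B5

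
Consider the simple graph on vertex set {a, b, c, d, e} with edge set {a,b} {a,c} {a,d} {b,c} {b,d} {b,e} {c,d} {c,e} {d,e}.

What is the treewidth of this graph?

A width-3 tree decomposition is:
Bags: B1 = {b, c, d, e}  B2 = {a, b, c, d}
Tree: B1–B2
Each bag holds 4 vertices, so the decomposition has width 3, which upper-bounds the treewidth. On the other hand G contains the 4-clique {b, c, d, e}. A clique must lie in a single bag of any decomposition, so no decomposition can have width below 3. Combining the bounds, tw(G) = 3.

3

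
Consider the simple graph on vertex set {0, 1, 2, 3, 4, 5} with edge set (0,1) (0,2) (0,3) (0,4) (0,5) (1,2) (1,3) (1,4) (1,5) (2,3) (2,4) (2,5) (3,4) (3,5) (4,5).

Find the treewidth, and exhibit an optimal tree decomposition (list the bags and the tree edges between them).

With just one bag of size 6, the width is 6 − 1 = 5, so tw(G) ≤ 5. For the lower bound, the 6 vertices {0, 1, 2, 3, 4, 5} are pairwise adjacent, and any tree decomposition puts a clique entirely inside one bag — forcing width ≥ 5. Combining the bounds, tw(G) = 5.

Treewidth 5.
One optimal decomposition is:
Bags: B1 = {0, 1, 2, 3, 4, 5}
Tree: (single bag)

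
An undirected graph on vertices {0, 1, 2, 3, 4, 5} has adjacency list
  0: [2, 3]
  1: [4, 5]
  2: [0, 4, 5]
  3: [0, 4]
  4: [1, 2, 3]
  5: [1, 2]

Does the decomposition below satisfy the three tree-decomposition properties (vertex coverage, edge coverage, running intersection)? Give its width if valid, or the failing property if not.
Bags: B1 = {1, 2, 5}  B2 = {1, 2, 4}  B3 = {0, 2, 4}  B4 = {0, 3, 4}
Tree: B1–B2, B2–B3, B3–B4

Yes; width 2.

Every vertex of G appears in some bag (union = {0, 1, 2, 3, 4, 5}); every edge is covered by a bag; and for each vertex v the set of bags containing v is connected in the bag tree. The decomposition is therefore valid. The largest bag has 3 vertices, so the width is 2.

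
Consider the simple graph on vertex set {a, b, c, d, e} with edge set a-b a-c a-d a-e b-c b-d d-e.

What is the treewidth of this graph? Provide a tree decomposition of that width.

Treewidth 2.
One optimal decomposition is:
Bags: B1 = {a, d, e}  B2 = {a, b, d}  B3 = {a, b, c}
Tree: B1–B2, B2–B3

Every bag has size at most 3, so the width is 3 − 1 = 2 and tw(G) ≤ 2. For the lower bound, the 3 vertices {a, d, e} are pairwise adjacent, and any tree decomposition puts a clique entirely inside one bag — forcing width ≥ 2. Combining the bounds, tw(G) = 2.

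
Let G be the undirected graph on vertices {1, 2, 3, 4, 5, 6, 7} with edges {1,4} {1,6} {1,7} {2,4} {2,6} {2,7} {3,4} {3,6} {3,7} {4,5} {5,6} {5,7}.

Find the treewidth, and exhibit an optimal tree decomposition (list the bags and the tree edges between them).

Treewidth 3.
One such decomposition:
Bags: B1 = {3, 4, 6, 7}  B2 = {2, 4, 6, 7}  B3 = {1, 4, 6, 7}  B4 = {4, 5, 6, 7}
Tree: B1–B2, B2–B3, B3–B4

The largest bag has 4 vertices, giving width 3; this decomposition certifies tw(G) ≤ 3. For the lower bound: the 4 vertex sets {3,7}, {2,4}, {6}, {1} are disjoint, each induces a connected subgraph, and every pair is joined by at least one edge of G. Contracting each set to a single vertex therefore yields K_{4} as a minor, and since treewidth is minor-monotone, tw(G) ≥ tw(K_{4}) = 3. Hence tw(G) = 3 exactly.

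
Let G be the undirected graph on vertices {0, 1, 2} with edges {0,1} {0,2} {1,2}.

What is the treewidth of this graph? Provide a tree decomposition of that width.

Treewidth 2.
One optimal decomposition is:
Bags: B1 = {0, 1, 2}
Tree: (single bag)

With just one bag of size 3, the width is 3 − 1 = 2, so tw(G) ≤ 2. Conversely, {0, 1, 2} is a clique of size 3, and the vertices of any clique must share a bag in every tree decomposition; so some bag has ≥ 3 vertices and tw(G) ≥ 2. The upper and lower bounds meet at 2, so that is the treewidth.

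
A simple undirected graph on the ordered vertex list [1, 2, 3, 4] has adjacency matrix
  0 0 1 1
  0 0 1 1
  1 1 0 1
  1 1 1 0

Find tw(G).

A width-2 tree decomposition is:
Bags: B1 = {1, 3, 4}  B2 = {2, 3, 4}
Tree: B1–B2
Every bag has size at most 3, so the width is 3 − 1 = 2 and tw(G) ≤ 2. For the lower bound, the 3 vertices {1, 3, 4} are pairwise adjacent, and any tree decomposition puts a clique entirely inside one bag — forcing width ≥ 2. The upper and lower bounds meet at 2, so that is the treewidth.

2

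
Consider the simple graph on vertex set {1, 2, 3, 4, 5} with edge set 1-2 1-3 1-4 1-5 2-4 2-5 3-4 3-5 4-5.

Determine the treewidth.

3

A width-3 tree decomposition is:
Bags: B1 = {1, 2, 4, 5}  B2 = {1, 3, 4, 5}
Tree: B1–B2
Every bag has size at most 4, so the width is 4 − 1 = 3 and tw(G) ≤ 3. On the other hand G contains the 4-clique {1, 2, 4, 5}. A clique must lie in a single bag of any decomposition, so no decomposition can have width below 3. The upper and lower bounds meet at 3, so that is the treewidth.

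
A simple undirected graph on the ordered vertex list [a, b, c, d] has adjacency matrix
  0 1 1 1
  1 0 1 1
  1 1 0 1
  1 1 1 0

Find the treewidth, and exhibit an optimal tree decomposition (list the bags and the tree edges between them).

Treewidth 3.
One such decomposition:
Bags: B1 = {a, b, c, d}
Tree: (single bag)

With just one bag of size 4, the width is 4 − 1 = 3, so tw(G) ≤ 3. For the lower bound, the 4 vertices {a, b, c, d} are pairwise adjacent, and any tree decomposition puts a clique entirely inside one bag — forcing width ≥ 3. The upper and lower bounds meet at 3, so that is the treewidth.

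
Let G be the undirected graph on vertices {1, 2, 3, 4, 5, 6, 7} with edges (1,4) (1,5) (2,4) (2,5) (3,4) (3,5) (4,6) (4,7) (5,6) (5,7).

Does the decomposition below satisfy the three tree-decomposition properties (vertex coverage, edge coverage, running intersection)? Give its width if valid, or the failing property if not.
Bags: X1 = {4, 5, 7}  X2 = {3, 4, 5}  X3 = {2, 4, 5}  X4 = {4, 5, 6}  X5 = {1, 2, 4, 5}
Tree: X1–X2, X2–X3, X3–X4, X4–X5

A tree decomposition must satisfy three properties: every vertex lies in some bag; for every edge, both endpoints lie together in some bag; and for every vertex, the bags containing it form a connected subtree. Here bags containing vertex 2 are not connected in the tree, so the decomposition is invalid.

No — bags containing vertex 2 are not connected in the tree.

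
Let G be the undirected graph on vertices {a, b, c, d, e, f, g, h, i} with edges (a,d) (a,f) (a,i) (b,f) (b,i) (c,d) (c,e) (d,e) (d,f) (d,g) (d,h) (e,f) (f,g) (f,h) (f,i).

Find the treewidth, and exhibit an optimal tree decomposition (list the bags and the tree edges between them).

Treewidth 2.
One such decomposition:
Bags: B1 = {a, d, f}  B2 = {d, e, f}  B3 = {a, f, i}  B4 = {c, d, e}  B5 = {d, f, h}  B6 = {d, f, g}  B7 = {b, f, i}
Tree: B1–B2, B1–B3, B2–B4, B1–B5, B5–B6, B3–B7

Every bag has size at most 3, so the width is 3 − 1 = 2 and tw(G) ≤ 2. For the lower bound, the 3 vertices {c, d, e} are pairwise adjacent, and any tree decomposition puts a clique entirely inside one bag — forcing width ≥ 2. Combining the bounds, tw(G) = 2.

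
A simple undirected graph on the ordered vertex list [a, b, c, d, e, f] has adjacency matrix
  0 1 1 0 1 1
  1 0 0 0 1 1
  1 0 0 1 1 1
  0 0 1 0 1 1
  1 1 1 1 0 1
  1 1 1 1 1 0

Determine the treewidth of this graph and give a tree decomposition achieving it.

Treewidth 3.
One such decomposition:
Bags: B1 = {a, c, e, f}  B2 = {a, b, e, f}  B3 = {c, d, e, f}
Tree: B1–B2, B1–B3

Every bag has size at most 4, so the width is 4 − 1 = 3 and tw(G) ≤ 3. Conversely, {c, d, e, f} is a clique of size 4, and the vertices of any clique must share a bag in every tree decomposition; so some bag has ≥ 4 vertices and tw(G) ≥ 3. Combining the bounds, tw(G) = 3.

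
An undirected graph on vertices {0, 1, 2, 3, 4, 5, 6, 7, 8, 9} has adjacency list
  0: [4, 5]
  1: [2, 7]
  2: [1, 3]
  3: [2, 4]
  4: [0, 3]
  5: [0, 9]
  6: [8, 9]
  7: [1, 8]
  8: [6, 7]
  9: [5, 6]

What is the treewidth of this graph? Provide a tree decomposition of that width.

Treewidth 2.
One such decomposition:
Bags: B1 = {6, 8, 9}  B2 = {7, 8, 9}  B3 = {1, 7, 9}  B4 = {1, 2, 9}  B5 = {2, 3, 9}  B6 = {3, 4, 9}  B7 = {0, 4, 9}  B8 = {0, 5, 9}
Tree: B1–B2, B2–B3, B3–B4, B4–B5, B5–B6, B6–B7, B7–B8

Each bag holds 3 vertices, so the decomposition has width 2, which upper-bounds the treewidth. The edges 9–6–8–7–1–2–3–4–0–5–9 form a cycle, so G is not a tree and its treewidth is at least 2. Hence tw(G) = 2 exactly.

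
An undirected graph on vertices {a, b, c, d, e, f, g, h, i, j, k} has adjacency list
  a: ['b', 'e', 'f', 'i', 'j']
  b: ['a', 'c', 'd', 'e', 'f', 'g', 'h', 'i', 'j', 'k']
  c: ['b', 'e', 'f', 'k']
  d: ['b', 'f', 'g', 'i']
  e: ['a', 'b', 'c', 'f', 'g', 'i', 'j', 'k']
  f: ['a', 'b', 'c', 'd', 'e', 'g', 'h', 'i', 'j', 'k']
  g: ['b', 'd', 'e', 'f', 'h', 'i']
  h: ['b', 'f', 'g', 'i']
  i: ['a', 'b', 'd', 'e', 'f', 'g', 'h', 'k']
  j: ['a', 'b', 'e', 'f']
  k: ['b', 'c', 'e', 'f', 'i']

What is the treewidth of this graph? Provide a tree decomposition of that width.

Every bag has size at most 5, so the width is 5 − 1 = 4 and tw(G) ≤ 4. For the lower bound, the 5 vertices {a, b, e, f, j} are pairwise adjacent, and any tree decomposition puts a clique entirely inside one bag — forcing width ≥ 4. The upper and lower bounds meet at 4, so that is the treewidth.

Treewidth 4.
One optimal decomposition is:
Bags: B1 = {b, e, f, g, i}  B2 = {b, f, g, h, i}  B3 = {a, b, e, f, i}  B4 = {b, e, f, i, k}  B5 = {b, d, f, g, i}  B6 = {a, b, e, f, j}  B7 = {b, c, e, f, k}
Tree: B1–B2, B1–B3, B1–B4, B2–B5, B3–B6, B4–B7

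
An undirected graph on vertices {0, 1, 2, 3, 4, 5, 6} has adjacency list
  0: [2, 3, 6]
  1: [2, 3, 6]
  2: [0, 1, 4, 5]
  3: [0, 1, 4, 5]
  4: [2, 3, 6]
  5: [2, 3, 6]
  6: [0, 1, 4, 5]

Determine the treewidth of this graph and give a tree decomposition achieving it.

Each bag holds 4 vertices, so the decomposition has width 3, which upper-bounds the treewidth. For the lower bound: the 4 vertex sets {0,3}, {5,6}, {2}, {1} are disjoint, each induces a connected subgraph, and every pair is joined by at least one edge of G. Contracting each set to a single vertex therefore yields K_{4} as a minor, and since treewidth is minor-monotone, tw(G) ≥ tw(K_{4}) = 3. Hence tw(G) = 3 exactly.

Treewidth 3.
Bags: B1 = {0, 2, 3, 6}  B2 = {2, 3, 5, 6}  B3 = {1, 2, 3, 6}  B4 = {2, 3, 4, 6}
Tree: B1–B2, B2–B3, B3–B4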